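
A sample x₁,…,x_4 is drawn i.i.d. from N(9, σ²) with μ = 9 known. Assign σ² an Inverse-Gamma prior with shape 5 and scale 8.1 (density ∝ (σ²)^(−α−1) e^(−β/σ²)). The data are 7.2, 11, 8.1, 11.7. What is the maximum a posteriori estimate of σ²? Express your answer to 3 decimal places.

Sum of squared deviations about the known mean: SS = (7.2−9)² + (11−9)² + (8.1−9)² + (11.7−9)² = 15.34.
The Normal likelihood contributes (σ²)^(−n/2) exp(−SS/(2σ²)), so the posterior is Inverse-Gamma(α + n/2, β + SS/2) = Inverse-Gamma(7, 15.77).
The mode of Inverse-Gamma(a, b) is b/(a+1) = 15.77/8 ≈ 1.971.

σ̂²_MAP = 1.971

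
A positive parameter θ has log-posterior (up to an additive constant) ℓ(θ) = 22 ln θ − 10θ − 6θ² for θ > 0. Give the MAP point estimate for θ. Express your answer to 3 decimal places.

θ̂_MAP = 1.000

ℓ'(θ) = 22/θ − 10 − 12θ. Setting this to zero and multiplying by θ: 12θ² + 10θ − 22 = 0.
θ = (−10 + √(10² + 4·12·22)) / (2·12) = (−10 + √1156) / 24 = (−10 + 34)/24 = 1.
ℓ''(θ) = −22/θ² − 12 < 0, confirming a maximum.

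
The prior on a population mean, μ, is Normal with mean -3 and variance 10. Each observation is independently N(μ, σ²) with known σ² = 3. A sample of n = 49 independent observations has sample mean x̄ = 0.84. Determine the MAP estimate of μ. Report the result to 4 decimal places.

μ̂_MAP = 0.8166

n = 49, x̄ = 0.84.
For a Normal prior and Normal likelihood with known variance, the posterior is Normal; its mode equals its mean, the precision-weighted average.
Prior precision 1/σ₀² = 1/10 = 0.1; data precision n/σ² = 49/3.
μ̂ = (0.1·(-3) + (49/3)·0.84) / (0.1 + 49/3) = 13.42/(493/30) = 2013/2465 ≈ 0.8166.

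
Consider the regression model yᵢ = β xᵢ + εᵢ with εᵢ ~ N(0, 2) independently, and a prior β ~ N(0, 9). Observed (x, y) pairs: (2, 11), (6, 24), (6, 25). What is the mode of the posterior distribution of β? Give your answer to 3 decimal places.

β̂_MAP = 4.146

log p(β | y) = −Σ(yᵢ − βxᵢ)²/(2·2) − β²/(2·9) + const.
Setting the derivative to zero: Σxᵢ(yᵢ − βxᵢ)/2 − β/9 = 0, so β = Σxᵢyᵢ / (Σxᵢ² + σ²/τ²).
Σxᵢyᵢ = 2·11 + 6·24 + 6·25 = 316; Σxᵢ² = 76; σ²/τ² = 2/9.
β̂_MAP = 316 / (76 + 2/9) = 316/(686/9) = 1422/343 ≈ 4.146.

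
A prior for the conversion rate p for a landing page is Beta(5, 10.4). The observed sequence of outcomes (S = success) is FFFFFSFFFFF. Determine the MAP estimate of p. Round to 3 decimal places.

Prior: Beta(5, 10.4).
Data: 1 success in 11 trials (from the sequence). The binomial likelihood contributes p(1−p)^10, so the posterior is Beta(5+1, 10.4+10) = Beta(6, 20.4).
For Beta(a, b) with a, b > 1 the mode is (a−1)/(a+b−2) = 5/24.4 ≈ 0.205.

p̂_MAP = 0.205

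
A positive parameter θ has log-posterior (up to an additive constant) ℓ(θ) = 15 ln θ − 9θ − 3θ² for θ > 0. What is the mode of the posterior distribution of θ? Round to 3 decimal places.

ℓ'(θ) = 15/θ − 9 − 6θ. Setting this to zero and multiplying by θ: 6θ² + 9θ − 15 = 0.
θ = (−9 + √(9² + 4·6·15)) / (2·6) = (−9 + √441) / 12 = (−9 + 21)/12 = 1.
ℓ''(θ) = −15/θ² − 6 < 0, confirming a maximum.

θ̂_MAP = 1.000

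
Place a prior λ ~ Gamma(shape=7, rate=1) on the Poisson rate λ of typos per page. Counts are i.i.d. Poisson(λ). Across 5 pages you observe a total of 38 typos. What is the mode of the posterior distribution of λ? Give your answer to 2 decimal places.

λ̂_MAP = 7.33

Σxᵢ = 38, n = 5.
Posterior ∝ λ^6e^(−1λ) · λ^38e^(−5λ) = λ^44e^(−6λ), i.e. Gamma(shape=45, rate=6).
The mode of a Gamma(a, b) with a ≥ 1 (shape–rate) is (a−1)/b = 44/6 ≈ 7.33.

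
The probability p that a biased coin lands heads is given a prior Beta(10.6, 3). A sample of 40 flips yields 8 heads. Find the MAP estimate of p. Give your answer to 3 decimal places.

Prior: Beta(10.6, 3).
Data: 8 successes in 40 trials. The binomial likelihood contributes p^8(1−p)^32, so the posterior is Beta(10.6+8, 3+32) = Beta(18.6, 35).
For Beta(a, b) with a, b > 1 the mode is (a−1)/(a+b−2) = 17.6/51.6 ≈ 0.341.

p̂_MAP = 0.341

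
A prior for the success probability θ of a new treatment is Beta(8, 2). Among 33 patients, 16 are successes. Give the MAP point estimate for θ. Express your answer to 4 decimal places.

Prior: Beta(8, 2).
Data: 16 successes in 33 trials. The binomial likelihood contributes θ^16(1−θ)^17, so the posterior is Beta(8+16, 2+17) = Beta(24, 19).
For Beta(a, b) with a, b > 1 the mode is (a−1)/(a+b−2) = 23/41 ≈ 0.5610.

θ̂_MAP = 0.5610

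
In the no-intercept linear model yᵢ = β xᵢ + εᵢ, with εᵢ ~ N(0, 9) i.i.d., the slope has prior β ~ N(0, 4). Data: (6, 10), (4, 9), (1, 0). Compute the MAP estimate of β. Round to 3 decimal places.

log p(β | y) = −Σ(yᵢ − βxᵢ)²/(2·9) − β²/(2·4) + const.
Setting the derivative to zero: Σxᵢ(yᵢ − βxᵢ)/9 − β/4 = 0, so β = Σxᵢyᵢ / (Σxᵢ² + σ²/τ²).
Σxᵢyᵢ = 6·10 + 4·9 + 1·0 = 96; Σxᵢ² = 53; σ²/τ² = 2.25.
β̂_MAP = 96 / (53 + 2.25) = 96/55.25 ≈ 1.738.

β̂_MAP = 1.738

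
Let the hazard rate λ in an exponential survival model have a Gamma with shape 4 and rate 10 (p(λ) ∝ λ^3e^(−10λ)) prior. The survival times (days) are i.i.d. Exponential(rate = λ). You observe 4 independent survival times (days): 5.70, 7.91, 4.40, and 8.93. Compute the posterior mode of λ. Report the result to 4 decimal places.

The Exponential(rate=λ) likelihood is ∝ λ^n e^(−λΣtᵢ). Here n = 4 and Σtᵢ = 5.70 + 7.91 + 4.40 + 8.93 = 26.94.
Posterior ∝ λ^3e^(−10λ) · λ^4e^(−26.94λ) = λ^7e^(−36.94λ), i.e. Gamma(8, 36.94).
Mode = (a−1)/b = 7/36.94 ≈ 0.1895.

λ̂_MAP = 0.1895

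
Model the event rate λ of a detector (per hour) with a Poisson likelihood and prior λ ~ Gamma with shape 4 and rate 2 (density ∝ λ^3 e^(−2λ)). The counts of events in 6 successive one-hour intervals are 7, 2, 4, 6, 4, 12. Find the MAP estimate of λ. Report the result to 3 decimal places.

Σxᵢ = 7+2+4+6+4+12 = 35, with n = 6.
Posterior ∝ λ^3e^(−2λ) · λ^35e^(−6λ) = λ^38e^(−8λ), i.e. Gamma(shape=39, rate=8).
The mode of a Gamma(a, b) with a ≥ 1 (shape–rate) is (a−1)/b = 38/8 ≈ 4.750.

λ̂_MAP = 4.750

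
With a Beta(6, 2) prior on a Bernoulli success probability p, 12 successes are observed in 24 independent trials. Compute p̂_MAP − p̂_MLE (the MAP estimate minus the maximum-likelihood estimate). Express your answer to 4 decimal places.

MAP − MLE = 0.0667

Posterior is Beta(18, 14); MAP = (18−1)/(32−2) = 17/30 ≈ 0.56667.
MLE ignores the prior: p̂_MLE = k/n = 12/24 ≈ 0.50000.
Difference = 17/30 − 12/24 = 1/15 ≈ 0.0667.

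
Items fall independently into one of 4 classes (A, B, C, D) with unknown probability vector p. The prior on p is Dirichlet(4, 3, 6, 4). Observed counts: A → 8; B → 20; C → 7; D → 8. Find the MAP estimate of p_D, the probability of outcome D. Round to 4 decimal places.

The posterior is Dirichlet(αᵢ + nᵢ) = Dirichlet(12, 23, 13, 12).
For a Dirichlet(a₁,…,a_K) with all aᵢ > 1, the mode has j-th component (aⱼ − 1)/(Σaᵢ − K).
Here Σaᵢ = 60 and K = 4, so p_D = (12 − 1)/(60 − 4) = 11/56 ≈ 0.1964.

MAP estimate of p_D = 0.1964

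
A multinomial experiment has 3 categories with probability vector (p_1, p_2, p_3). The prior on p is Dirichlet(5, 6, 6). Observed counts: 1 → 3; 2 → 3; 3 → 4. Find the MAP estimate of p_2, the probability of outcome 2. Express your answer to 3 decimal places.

The posterior is Dirichlet(αᵢ + nᵢ) = Dirichlet(8, 9, 10).
For a Dirichlet(a₁,…,a_K) with all aᵢ > 1, the mode has j-th component (aⱼ − 1)/(Σaᵢ − K).
Here Σaᵢ = 27 and K = 3, so p_2 = (9 − 1)/(27 − 3) = 8/24 ≈ 0.333.

MAP estimate: 0.333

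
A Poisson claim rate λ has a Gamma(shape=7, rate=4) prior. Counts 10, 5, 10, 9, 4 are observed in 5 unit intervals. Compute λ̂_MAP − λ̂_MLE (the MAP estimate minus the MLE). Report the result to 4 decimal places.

MAP − MLE = -2.7111

Σxᵢ = 38. Posterior is Gamma(45, 9); MAP = (45−1)/9 = 44/9 ≈ 4.88889.
MLE = x̄ = 38/5 ≈ 7.60000.
Difference = 44/9 − 38/5 = -122/45 ≈ -2.7111.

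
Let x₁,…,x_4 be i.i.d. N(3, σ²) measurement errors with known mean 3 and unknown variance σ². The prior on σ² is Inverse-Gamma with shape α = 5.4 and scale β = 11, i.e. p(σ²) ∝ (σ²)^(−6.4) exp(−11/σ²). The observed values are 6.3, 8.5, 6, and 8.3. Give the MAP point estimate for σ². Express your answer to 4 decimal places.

Sum of squared deviations about the known mean: SS = (6.3−3)² + (8.5−3)² + (6−3)² + (8.3−3)² = 78.23.
The Normal likelihood contributes (σ²)^(−n/2) exp(−SS/(2σ²)), so the posterior is Inverse-Gamma(α + n/2, β + SS/2) = Inverse-Gamma(7.4, 50.115).
The mode of Inverse-Gamma(a, b) is b/(a+1) = 50.115/8.4 ≈ 5.9661.

σ̂²_MAP = 5.9661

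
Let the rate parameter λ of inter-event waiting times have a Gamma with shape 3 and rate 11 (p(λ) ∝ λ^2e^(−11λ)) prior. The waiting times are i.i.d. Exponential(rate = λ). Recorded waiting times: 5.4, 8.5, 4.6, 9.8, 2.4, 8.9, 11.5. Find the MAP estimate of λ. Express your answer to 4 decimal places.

λ̂_MAP = 0.1449

The Exponential(rate=λ) likelihood is ∝ λ^n e^(−λΣtᵢ). Here n = 7 and Σtᵢ = 5.4 + 8.5 + 4.6 + 9.8 + 2.4 + 8.9 + 11.5 = 51.1.
Posterior ∝ λ^2e^(−11λ) · λ^7e^(−51.1λ) = λ^9e^(−62.1λ), i.e. Gamma(10, 62.1).
Mode = (a−1)/b = 9/62.1 ≈ 0.1449.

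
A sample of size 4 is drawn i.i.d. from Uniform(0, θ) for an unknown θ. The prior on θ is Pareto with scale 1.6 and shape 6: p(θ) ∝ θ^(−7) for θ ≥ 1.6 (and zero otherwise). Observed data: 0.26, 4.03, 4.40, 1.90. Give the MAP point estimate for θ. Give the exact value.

θ̂_MAP = 4.40

The Uniform(0, θ) likelihood is θ^(−n) for θ ≥ max(xᵢ), zero otherwise. Here max(xᵢ) = 4.40.
Posterior ∝ θ^(−7) · θ^(−4) = θ^(−11) on θ ≥ max(1.6, 4.40) = 4.40.
This density is strictly decreasing in θ, so the posterior mode lies at the lower boundary of the support.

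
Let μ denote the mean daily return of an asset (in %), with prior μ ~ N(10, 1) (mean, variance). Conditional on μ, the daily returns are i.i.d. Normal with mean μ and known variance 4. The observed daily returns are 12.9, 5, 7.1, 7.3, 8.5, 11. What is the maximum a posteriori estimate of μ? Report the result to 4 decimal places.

n = 6; x̄ = (12.9 + 5 + 7.1 + 7.3 + 8.5 + 11)/6 = 51.8/6 = 259/30 ≈ 8.6333.
For a Normal prior and Normal likelihood with known variance, the posterior is Normal; its mode equals its mean, the precision-weighted average.
Prior precision 1/σ₀² = 1/1 = 1; data precision n/σ² = 6/4 = 1.5.
μ̂ = (1·10 + 1.5·(259/30)) / (1 + 1.5) = 22.95/2.5 = 9.1800.

μ̂_MAP = 9.1800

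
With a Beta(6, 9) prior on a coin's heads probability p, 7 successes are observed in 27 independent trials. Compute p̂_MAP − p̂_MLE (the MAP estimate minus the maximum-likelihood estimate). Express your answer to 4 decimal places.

MAP − MLE = 0.0407

Posterior is Beta(13, 29); MAP = (13−1)/(42−2) = 12/40 ≈ 0.30000.
MLE ignores the prior: p̂_MLE = k/n = 7/27 ≈ 0.25926.
Difference = 12/40 − 7/27 = 11/270 ≈ 0.0407.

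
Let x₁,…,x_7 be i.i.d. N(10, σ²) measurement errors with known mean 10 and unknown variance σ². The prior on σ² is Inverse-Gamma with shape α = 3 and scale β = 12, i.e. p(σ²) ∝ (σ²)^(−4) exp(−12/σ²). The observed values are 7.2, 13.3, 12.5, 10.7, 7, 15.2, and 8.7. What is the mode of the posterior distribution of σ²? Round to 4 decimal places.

σ̂²_MAP = 5.8133

Sum of squared deviations about the known mean: SS = (7.2−10)² + (13.3−10)² + (12.5−10)² + (10.7−10)² + (7−10)² + (15.2−10)² + (8.7−10)² = 63.2.
The Normal likelihood contributes (σ²)^(−n/2) exp(−SS/(2σ²)), so the posterior is Inverse-Gamma(α + n/2, β + SS/2) = Inverse-Gamma(6.5, 43.6).
The mode of Inverse-Gamma(a, b) is b/(a+1) = 43.6/7.5 ≈ 5.8133.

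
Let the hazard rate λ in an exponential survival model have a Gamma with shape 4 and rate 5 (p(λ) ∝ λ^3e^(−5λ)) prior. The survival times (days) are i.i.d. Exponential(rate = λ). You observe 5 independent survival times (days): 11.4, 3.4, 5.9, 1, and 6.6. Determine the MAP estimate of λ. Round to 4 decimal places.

λ̂_MAP = 0.2402

The Exponential(rate=λ) likelihood is ∝ λ^n e^(−λΣtᵢ). Here n = 5 and Σtᵢ = 11.4 + 3.4 + 5.9 + 1 + 6.6 = 28.3.
Posterior ∝ λ^3e^(−5λ) · λ^5e^(−28.3λ) = λ^8e^(−33.3λ), i.e. Gamma(9, 33.3).
Mode = (a−1)/b = 8/33.3 ≈ 0.2402.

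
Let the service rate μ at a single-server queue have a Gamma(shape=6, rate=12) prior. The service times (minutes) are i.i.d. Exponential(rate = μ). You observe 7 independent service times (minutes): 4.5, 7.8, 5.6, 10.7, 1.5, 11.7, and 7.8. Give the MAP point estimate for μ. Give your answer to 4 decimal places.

μ̂_MAP = 0.1948

The Exponential(rate=μ) likelihood is ∝ μ^n e^(−μΣtᵢ). Here n = 7 and Σtᵢ = 4.5 + 7.8 + 5.6 + 10.7 + 1.5 + 11.7 + 7.8 = 49.6.
Posterior ∝ μ^5e^(−12μ) · μ^7e^(−49.6μ) = μ^12e^(−61.6μ), i.e. Gamma(13, 61.6).
Mode = (a−1)/b = 12/61.6 ≈ 0.1948.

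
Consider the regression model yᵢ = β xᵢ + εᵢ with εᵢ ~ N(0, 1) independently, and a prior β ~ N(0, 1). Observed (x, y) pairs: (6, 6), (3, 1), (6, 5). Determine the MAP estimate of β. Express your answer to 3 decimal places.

log p(β | y) = −Σ(yᵢ − βxᵢ)²/(2·1) − β²/(2·1) + const.
Setting the derivative to zero: Σxᵢ(yᵢ − βxᵢ)/1 − β/1 = 0, so β = Σxᵢyᵢ / (Σxᵢ² + σ²/τ²).
Σxᵢyᵢ = 6·6 + 3·1 + 6·5 = 69; Σxᵢ² = 81; σ²/τ² = 1.
β̂_MAP = 69 / (81 + 1) = 69/82 ≈ 0.841.

β̂_MAP = 0.841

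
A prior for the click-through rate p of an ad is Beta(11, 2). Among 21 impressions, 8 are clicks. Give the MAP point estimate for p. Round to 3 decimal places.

Prior: Beta(11, 2).
Data: 8 successes in 21 trials. The binomial likelihood contributes p^8(1−p)^13, so the posterior is Beta(11+8, 2+13) = Beta(19, 15).
For Beta(a, b) with a, b > 1 the mode is (a−1)/(a+b−2) = 18/32 ≈ 0.563.

p̂_MAP = 0.563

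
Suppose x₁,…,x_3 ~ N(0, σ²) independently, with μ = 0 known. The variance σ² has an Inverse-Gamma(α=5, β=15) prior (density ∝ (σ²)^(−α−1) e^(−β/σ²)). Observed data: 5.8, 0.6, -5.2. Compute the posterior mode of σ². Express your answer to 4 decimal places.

σ̂²_MAP = 6.0693

Sum of squared deviations about the known mean: SS = (5.8−0)² + (0.6−0)² + (-5.2−0)² = 61.04.
The Normal likelihood contributes (σ²)^(−n/2) exp(−SS/(2σ²)), so the posterior is Inverse-Gamma(α + n/2, β + SS/2) = Inverse-Gamma(6.5, 45.52).
The mode of Inverse-Gamma(a, b) is b/(a+1) = 45.52/7.5 ≈ 6.0693.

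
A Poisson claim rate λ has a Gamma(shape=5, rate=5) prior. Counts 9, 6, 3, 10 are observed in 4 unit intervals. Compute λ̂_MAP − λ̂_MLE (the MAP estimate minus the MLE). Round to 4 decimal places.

Σxᵢ = 28. Posterior is Gamma(33, 9); MAP = (33−1)/9 = 32/9 ≈ 3.55556.
MLE = x̄ = 28/4 ≈ 7.00000.
Difference = 32/9 − 28/4 = -31/9 ≈ -3.4444.

MAP − MLE = -3.4444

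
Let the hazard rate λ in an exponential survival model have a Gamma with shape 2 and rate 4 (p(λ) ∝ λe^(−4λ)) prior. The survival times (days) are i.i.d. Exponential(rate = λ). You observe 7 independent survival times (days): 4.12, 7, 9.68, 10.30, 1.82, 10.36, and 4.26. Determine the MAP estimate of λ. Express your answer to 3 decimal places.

λ̂_MAP = 0.155

The Exponential(rate=λ) likelihood is ∝ λ^n e^(−λΣtᵢ). Here n = 7 and Σtᵢ = 4.12 + 7 + 9.68 + 10.30 + 1.82 + 10.36 + 4.26 = 47.54.
Posterior ∝ λe^(−4λ) · λ^7e^(−47.54λ) = λ^8e^(−51.54λ), i.e. Gamma(9, 51.54).
Mode = (a−1)/b = 8/51.54 ≈ 0.155.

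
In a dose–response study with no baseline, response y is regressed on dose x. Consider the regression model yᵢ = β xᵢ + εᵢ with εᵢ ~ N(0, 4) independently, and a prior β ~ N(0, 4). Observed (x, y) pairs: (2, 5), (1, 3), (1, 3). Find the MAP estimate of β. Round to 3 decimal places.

log p(β | y) = −Σ(yᵢ − βxᵢ)²/(2·4) − β²/(2·4) + const.
Setting the derivative to zero: Σxᵢ(yᵢ − βxᵢ)/4 − β/4 = 0, so β = Σxᵢyᵢ / (Σxᵢ² + σ²/τ²).
Σxᵢyᵢ = 2·5 + 1·3 + 1·3 = 16; Σxᵢ² = 6; σ²/τ² = 1.
β̂_MAP = 16 / (6 + 1) = 16/7 ≈ 2.286.

β̂_MAP = 2.286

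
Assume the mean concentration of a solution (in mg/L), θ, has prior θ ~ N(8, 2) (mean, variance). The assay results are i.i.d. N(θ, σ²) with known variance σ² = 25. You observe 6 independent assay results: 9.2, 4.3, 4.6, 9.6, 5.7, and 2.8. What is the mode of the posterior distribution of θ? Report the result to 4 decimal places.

θ̂_MAP = 7.3622

n = 6; x̄ = (9.2 + 4.3 + 4.6 + 9.6 + 5.7 + 2.8)/6 = 36.2/6 = 181/30 ≈ 6.0333.
For a Normal prior and Normal likelihood with known variance, the posterior is Normal; its mode equals its mean, the precision-weighted average.
Prior precision 1/σ₀² = 1/2 = 0.5; data precision n/σ² = 6/25 = 0.24.
θ̂ = (0.5·8 + 0.24·(181/30)) / (0.5 + 0.24) = 5.448/0.74 = 1362/185 ≈ 7.3622.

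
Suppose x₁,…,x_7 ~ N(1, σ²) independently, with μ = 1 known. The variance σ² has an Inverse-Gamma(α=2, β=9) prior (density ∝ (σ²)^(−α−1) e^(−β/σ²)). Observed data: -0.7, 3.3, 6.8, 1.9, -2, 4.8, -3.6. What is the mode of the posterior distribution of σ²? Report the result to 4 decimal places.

σ̂²_MAP = 8.0946

Sum of squared deviations about the known mean: SS = (-0.7−1)² + (3.3−1)² + (6.8−1)² + (1.9−1)² + (-2−1)² + (4.8−1)² + (-3.6−1)² = 87.23.
The Normal likelihood contributes (σ²)^(−n/2) exp(−SS/(2σ²)), so the posterior is Inverse-Gamma(α + n/2, β + SS/2) = Inverse-Gamma(5.5, 52.615).
The mode of Inverse-Gamma(a, b) is b/(a+1) = 52.615/6.5 ≈ 8.0946.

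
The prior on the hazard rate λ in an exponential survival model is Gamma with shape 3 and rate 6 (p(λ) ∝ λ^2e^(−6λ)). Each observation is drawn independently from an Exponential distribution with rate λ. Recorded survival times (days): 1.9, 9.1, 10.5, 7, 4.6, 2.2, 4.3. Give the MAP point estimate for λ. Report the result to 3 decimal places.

λ̂_MAP = 0.197

The Exponential(rate=λ) likelihood is ∝ λ^n e^(−λΣtᵢ). Here n = 7 and Σtᵢ = 1.9 + 9.1 + 10.5 + 7 + 4.6 + 2.2 + 4.3 = 39.6.
Posterior ∝ λ^2e^(−6λ) · λ^7e^(−39.6λ) = λ^9e^(−45.6λ), i.e. Gamma(10, 45.6).
Mode = (a−1)/b = 9/45.6 ≈ 0.197.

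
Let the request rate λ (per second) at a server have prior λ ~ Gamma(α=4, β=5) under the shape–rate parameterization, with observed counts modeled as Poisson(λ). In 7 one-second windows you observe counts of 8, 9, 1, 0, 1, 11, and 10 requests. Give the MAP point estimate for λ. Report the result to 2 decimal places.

Σxᵢ = 8+9+1+0+1+11+10 = 40, with n = 7.
Posterior ∝ λ^3e^(−5λ) · λ^40e^(−7λ) = λ^43e^(−12λ), i.e. Gamma(shape=44, rate=12).
The mode of a Gamma(a, b) with a ≥ 1 (shape–rate) is (a−1)/b = 43/12 ≈ 3.58.

λ̂_MAP = 3.58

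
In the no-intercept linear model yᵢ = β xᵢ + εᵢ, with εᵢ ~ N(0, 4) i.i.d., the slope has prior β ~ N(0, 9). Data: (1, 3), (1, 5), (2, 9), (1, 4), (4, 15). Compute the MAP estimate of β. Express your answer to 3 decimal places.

log p(β | y) = −Σ(yᵢ − βxᵢ)²/(2·4) − β²/(2·9) + const.
Setting the derivative to zero: Σxᵢ(yᵢ − βxᵢ)/4 − β/9 = 0, so β = Σxᵢyᵢ / (Σxᵢ² + σ²/τ²).
Σxᵢyᵢ = 1·3 + 1·5 + 2·9 + 1·4 + 4·15 = 90; Σxᵢ² = 23; σ²/τ² = 4/9.
β̂_MAP = 90 / (23 + 4/9) = 90/(211/9) = 810/211 ≈ 3.839.

β̂_MAP = 3.839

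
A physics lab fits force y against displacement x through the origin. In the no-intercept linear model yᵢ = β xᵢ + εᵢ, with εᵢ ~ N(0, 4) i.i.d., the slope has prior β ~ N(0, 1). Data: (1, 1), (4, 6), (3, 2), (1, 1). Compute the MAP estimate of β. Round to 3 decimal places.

log p(β | y) = −Σ(yᵢ − βxᵢ)²/(2·4) − β²/(2·1) + const.
Setting the derivative to zero: Σxᵢ(yᵢ − βxᵢ)/4 − β/1 = 0, so β = Σxᵢyᵢ / (Σxᵢ² + σ²/τ²).
Σxᵢyᵢ = 1·1 + 4·6 + 3·2 + 1·1 = 32; Σxᵢ² = 27; σ²/τ² = 4.
β̂_MAP = 32 / (27 + 4) = 32/31 ≈ 1.032.

β̂_MAP = 1.032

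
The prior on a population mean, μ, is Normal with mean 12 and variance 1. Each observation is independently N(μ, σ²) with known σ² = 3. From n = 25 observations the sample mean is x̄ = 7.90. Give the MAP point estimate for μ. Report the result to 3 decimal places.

n = 25, x̄ = 7.90.
For a Normal prior and Normal likelihood with known variance, the posterior is Normal; its mode equals its mean, the precision-weighted average.
Prior precision 1/σ₀² = 1/1 = 1; data precision n/σ² = 25/3.
μ̂ = (1·12 + (25/3)·7.9) / (1 + 25/3) = (467/6)/(28/3) = 467/56 ≈ 8.339.

μ̂_MAP = 8.339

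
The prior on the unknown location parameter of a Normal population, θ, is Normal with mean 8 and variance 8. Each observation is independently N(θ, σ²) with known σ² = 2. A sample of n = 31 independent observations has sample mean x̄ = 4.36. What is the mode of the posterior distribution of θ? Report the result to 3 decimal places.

θ̂_MAP = 4.389

n = 31, x̄ = 4.36.
For a Normal prior and Normal likelihood with known variance, the posterior is Normal; its mode equals its mean, the precision-weighted average.
Prior precision 1/σ₀² = 1/8 = 0.125; data precision n/σ² = 31/2 = 15.5.
θ̂ = (0.125·8 + 15.5·4.36) / (0.125 + 15.5) = 68.58/15.625 = 4.38912 ≈ 4.389.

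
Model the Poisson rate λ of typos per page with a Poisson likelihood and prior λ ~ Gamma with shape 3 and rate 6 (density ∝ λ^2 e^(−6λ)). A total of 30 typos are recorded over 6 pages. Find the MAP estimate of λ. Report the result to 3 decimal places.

λ̂_MAP = 2.667

Σxᵢ = 30, n = 6.
Posterior ∝ λ^2e^(−6λ) · λ^30e^(−6λ) = λ^32e^(−12λ), i.e. Gamma(shape=33, rate=12).
The mode of a Gamma(a, b) with a ≥ 1 (shape–rate) is (a−1)/b = 32/12 ≈ 2.667.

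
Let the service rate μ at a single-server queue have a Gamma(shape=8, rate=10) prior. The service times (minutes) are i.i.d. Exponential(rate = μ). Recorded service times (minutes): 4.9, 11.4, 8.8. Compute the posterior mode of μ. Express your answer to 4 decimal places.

The Exponential(rate=μ) likelihood is ∝ μ^n e^(−μΣtᵢ). Here n = 3 and Σtᵢ = 4.9 + 11.4 + 8.8 = 25.1.
Posterior ∝ μ^7e^(−10μ) · μ^3e^(−25.1μ) = μ^10e^(−35.1μ), i.e. Gamma(11, 35.1).
Mode = (a−1)/b = 10/35.1 ≈ 0.2849.

μ̂_MAP = 0.2849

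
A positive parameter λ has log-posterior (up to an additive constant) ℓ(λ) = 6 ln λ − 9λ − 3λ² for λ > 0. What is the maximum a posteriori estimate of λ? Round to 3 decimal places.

ℓ'(λ) = 6/λ − 9 − 6λ. Setting this to zero and multiplying by λ: 6λ² + 9λ − 6 = 0.
λ = (−9 + √(9² + 4·6·6)) / (2·6) = (−9 + √225) / 12 = (−9 + 15)/12 = 1/2.
ℓ''(λ) = −6/λ² − 6 < 0, confirming a maximum.

λ̂_MAP = 0.500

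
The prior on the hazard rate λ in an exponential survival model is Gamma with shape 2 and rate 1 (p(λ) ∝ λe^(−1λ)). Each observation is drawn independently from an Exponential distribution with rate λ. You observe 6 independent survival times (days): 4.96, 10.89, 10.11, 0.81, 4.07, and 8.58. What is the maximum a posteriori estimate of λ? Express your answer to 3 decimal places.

The Exponential(rate=λ) likelihood is ∝ λ^n e^(−λΣtᵢ). Here n = 6 and Σtᵢ = 4.96 + 10.89 + 10.11 + 0.81 + 4.07 + 8.58 = 39.42.
Posterior ∝ λe^(−1λ) · λ^6e^(−39.42λ) = λ^7e^(−40.42λ), i.e. Gamma(8, 40.42).
Mode = (a−1)/b = 7/40.42 ≈ 0.173.

λ̂_MAP = 0.173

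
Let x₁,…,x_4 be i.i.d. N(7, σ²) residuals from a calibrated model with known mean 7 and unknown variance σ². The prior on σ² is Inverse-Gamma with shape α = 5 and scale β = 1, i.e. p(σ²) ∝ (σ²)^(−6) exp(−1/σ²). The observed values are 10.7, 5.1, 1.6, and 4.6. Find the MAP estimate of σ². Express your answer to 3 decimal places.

Sum of squared deviations about the known mean: SS = (10.7−7)² + (5.1−7)² + (1.6−7)² + (4.6−7)² = 52.22.
The Normal likelihood contributes (σ²)^(−n/2) exp(−SS/(2σ²)), so the posterior is Inverse-Gamma(α + n/2, β + SS/2) = Inverse-Gamma(7, 27.11).
The mode of Inverse-Gamma(a, b) is b/(a+1) = 27.11/8 ≈ 3.389.

σ̂²_MAP = 3.389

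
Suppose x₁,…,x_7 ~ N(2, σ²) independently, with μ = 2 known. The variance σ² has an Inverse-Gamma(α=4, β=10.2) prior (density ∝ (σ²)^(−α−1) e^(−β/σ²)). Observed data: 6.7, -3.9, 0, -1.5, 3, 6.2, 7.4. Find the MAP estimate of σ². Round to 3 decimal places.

Sum of squared deviations about the known mean: SS = (6.7−2)² + (-3.9−2)² + (0−2)² + (-1.5−2)² + (3−2)² + (6.2−2)² + (7.4−2)² = 120.95.
The Normal likelihood contributes (σ²)^(−n/2) exp(−SS/(2σ²)), so the posterior is Inverse-Gamma(α + n/2, β + SS/2) = Inverse-Gamma(7.5, 70.675).
The mode of Inverse-Gamma(a, b) is b/(a+1) = 70.675/8.5 ≈ 8.315.

σ̂²_MAP = 8.315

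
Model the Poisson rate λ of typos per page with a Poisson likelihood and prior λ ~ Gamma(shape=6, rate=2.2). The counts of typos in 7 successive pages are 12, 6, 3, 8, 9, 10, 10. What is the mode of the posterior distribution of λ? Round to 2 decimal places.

Σxᵢ = 12+6+3+8+9+10+10 = 58, with n = 7.
Posterior ∝ λ^5e^(−2.2λ) · λ^58e^(−7λ) = λ^63e^(−9.2λ), i.e. Gamma(shape=64, rate=9.2).
The mode of a Gamma(a, b) with a ≥ 1 (shape–rate) is (a−1)/b = 63/9.2 ≈ 6.85.

λ̂_MAP = 6.85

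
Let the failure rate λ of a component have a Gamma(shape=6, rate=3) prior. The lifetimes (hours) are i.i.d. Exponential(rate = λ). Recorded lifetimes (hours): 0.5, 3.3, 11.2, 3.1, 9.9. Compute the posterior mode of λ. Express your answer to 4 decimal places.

The Exponential(rate=λ) likelihood is ∝ λ^n e^(−λΣtᵢ). Here n = 5 and Σtᵢ = 0.5 + 3.3 + 11.2 + 3.1 + 9.9 = 28.
Posterior ∝ λ^5e^(−3λ) · λ^5e^(−28λ) = λ^10e^(−31λ), i.e. Gamma(11, 31).
Mode = (a−1)/b = 10/31 ≈ 0.3226.

λ̂_MAP = 0.3226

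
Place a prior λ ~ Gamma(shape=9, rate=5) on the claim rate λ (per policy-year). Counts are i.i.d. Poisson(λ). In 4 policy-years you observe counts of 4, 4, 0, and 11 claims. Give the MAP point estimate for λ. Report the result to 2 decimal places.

λ̂_MAP = 3.00

Σxᵢ = 4+4+0+11 = 19, with n = 4.
Posterior ∝ λ^8e^(−5λ) · λ^19e^(−4λ) = λ^27e^(−9λ), i.e. Gamma(shape=28, rate=9).
The mode of a Gamma(a, b) with a ≥ 1 (shape–rate) is (a−1)/b = 27/9 ≈ 3.00.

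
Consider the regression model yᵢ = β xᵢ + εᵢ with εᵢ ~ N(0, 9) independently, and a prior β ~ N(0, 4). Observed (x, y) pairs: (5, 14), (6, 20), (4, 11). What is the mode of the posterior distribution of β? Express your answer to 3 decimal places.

log p(β | y) = −Σ(yᵢ − βxᵢ)²/(2·9) − β²/(2·4) + const.
Setting the derivative to zero: Σxᵢ(yᵢ − βxᵢ)/9 − β/4 = 0, so β = Σxᵢyᵢ / (Σxᵢ² + σ²/τ²).
Σxᵢyᵢ = 5·14 + 6·20 + 4·11 = 234; Σxᵢ² = 77; σ²/τ² = 2.25.
β̂_MAP = 234 / (77 + 2.25) = 234/79.25 ≈ 2.953.

β̂_MAP = 2.953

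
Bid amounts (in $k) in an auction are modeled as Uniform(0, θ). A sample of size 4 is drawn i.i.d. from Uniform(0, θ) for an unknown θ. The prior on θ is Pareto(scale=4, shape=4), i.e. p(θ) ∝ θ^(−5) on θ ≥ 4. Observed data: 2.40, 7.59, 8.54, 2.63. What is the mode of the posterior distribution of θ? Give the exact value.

θ̂_MAP = 8.54

The Uniform(0, θ) likelihood is θ^(−n) for θ ≥ max(xᵢ), zero otherwise. Here max(xᵢ) = 8.54.
Posterior ∝ θ^(−5) · θ^(−4) = θ^(−9) on θ ≥ max(4, 8.54) = 8.54.
This density is strictly decreasing in θ, so the posterior mode lies at the lower boundary of the support.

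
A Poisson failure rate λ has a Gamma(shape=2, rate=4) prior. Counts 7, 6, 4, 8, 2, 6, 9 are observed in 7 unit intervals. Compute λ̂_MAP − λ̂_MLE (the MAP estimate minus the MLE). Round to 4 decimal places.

Σxᵢ = 42. Posterior is Gamma(44, 11); MAP = (44−1)/11 = 43/11 ≈ 3.90909.
MLE = x̄ = 42/7 ≈ 6.00000.
Difference = 43/11 − 42/7 = -23/11 ≈ -2.0909.

MAP − MLE = -2.0909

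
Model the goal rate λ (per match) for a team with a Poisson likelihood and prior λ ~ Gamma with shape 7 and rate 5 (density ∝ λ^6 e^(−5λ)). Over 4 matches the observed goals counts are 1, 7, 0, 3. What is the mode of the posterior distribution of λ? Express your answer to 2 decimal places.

Σxᵢ = 1+7+0+3 = 11, with n = 4.
Posterior ∝ λ^6e^(−5λ) · λ^11e^(−4λ) = λ^17e^(−9λ), i.e. Gamma(shape=18, rate=9).
The mode of a Gamma(a, b) with a ≥ 1 (shape–rate) is (a−1)/b = 17/9 ≈ 1.89.

λ̂_MAP = 1.89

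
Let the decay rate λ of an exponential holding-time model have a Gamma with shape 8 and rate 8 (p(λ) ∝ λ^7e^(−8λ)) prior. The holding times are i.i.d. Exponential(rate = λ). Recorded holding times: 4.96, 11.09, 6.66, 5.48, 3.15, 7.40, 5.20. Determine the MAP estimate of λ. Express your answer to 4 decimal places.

The Exponential(rate=λ) likelihood is ∝ λ^n e^(−λΣtᵢ). Here n = 7 and Σtᵢ = 4.96 + 11.09 + 6.66 + 5.48 + 3.15 + 7.40 + 5.20 = 43.94.
Posterior ∝ λ^7e^(−8λ) · λ^7e^(−43.94λ) = λ^14e^(−51.94λ), i.e. Gamma(15, 51.94).
Mode = (a−1)/b = 14/51.94 ≈ 0.2695.

λ̂_MAP = 0.2695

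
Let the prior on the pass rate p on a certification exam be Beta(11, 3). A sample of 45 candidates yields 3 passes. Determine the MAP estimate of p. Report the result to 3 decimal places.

p̂_MAP = 0.228

Prior: Beta(11, 3).
Data: 3 successes in 45 trials. The binomial likelihood contributes p^3(1−p)^42, so the posterior is Beta(11+3, 3+42) = Beta(14, 45).
For Beta(a, b) with a, b > 1 the mode is (a−1)/(a+b−2) = 13/57 ≈ 0.228.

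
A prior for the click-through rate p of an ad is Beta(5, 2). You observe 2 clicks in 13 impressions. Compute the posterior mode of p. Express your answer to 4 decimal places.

p̂_MAP = 0.3333

Prior: Beta(5, 2).
Data: 2 successes in 13 trials. The binomial likelihood contributes p^2(1−p)^11, so the posterior is Beta(5+2, 2+11) = Beta(7, 13).
For Beta(a, b) with a, b > 1 the mode is (a−1)/(a+b−2) = 6/18 ≈ 0.3333.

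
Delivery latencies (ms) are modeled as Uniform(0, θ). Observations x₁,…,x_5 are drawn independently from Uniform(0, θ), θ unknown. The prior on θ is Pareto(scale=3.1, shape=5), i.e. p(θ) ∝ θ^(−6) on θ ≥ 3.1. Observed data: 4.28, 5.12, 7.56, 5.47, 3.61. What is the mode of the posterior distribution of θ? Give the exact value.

The Uniform(0, θ) likelihood is θ^(−n) for θ ≥ max(xᵢ), zero otherwise. Here max(xᵢ) = 7.56.
Posterior ∝ θ^(−6) · θ^(−5) = θ^(−11) on θ ≥ max(3.1, 7.56) = 7.56.
This density is strictly decreasing in θ, so the posterior mode lies at the lower boundary of the support.

θ̂_MAP = 7.56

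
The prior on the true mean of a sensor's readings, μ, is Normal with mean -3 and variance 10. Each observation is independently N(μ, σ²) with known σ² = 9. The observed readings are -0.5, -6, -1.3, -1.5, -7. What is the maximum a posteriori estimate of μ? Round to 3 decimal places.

n = 5; x̄ = ((-0.5) + (-6) + (-1.3) + (-1.5) + (-7))/5 = -16.3/5 = -3.26.
For a Normal prior and Normal likelihood with known variance, the posterior is Normal; its mode equals its mean, the precision-weighted average.
Prior precision 1/σ₀² = 1/10 = 0.1; data precision n/σ² = 5/9.
μ̂ = (0.1·(-3) + (5/9)·(-3.26)) / (0.1 + 5/9) = (-19/9)/(59/90) = -190/59 ≈ -3.220.

μ̂_MAP = -3.220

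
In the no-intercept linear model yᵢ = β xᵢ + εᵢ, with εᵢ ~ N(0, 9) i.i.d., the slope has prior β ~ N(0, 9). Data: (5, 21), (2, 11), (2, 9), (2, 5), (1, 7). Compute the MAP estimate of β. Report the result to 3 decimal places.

log p(β | y) = −Σ(yᵢ − βxᵢ)²/(2·9) − β²/(2·9) + const.
Setting the derivative to zero: Σxᵢ(yᵢ − βxᵢ)/9 − β/9 = 0, so β = Σxᵢyᵢ / (Σxᵢ² + σ²/τ²).
Σxᵢyᵢ = 5·21 + 2·11 + 2·9 + 2·5 + 1·7 = 162; Σxᵢ² = 38; σ²/τ² = 1.
β̂_MAP = 162 / (38 + 1) = 162/39 ≈ 4.154.

β̂_MAP = 4.154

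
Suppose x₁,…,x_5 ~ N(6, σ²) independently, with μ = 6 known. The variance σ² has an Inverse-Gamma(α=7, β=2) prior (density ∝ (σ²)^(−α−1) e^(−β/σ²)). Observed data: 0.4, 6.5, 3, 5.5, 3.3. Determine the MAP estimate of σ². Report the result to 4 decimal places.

σ̂²_MAP = 2.4833

Sum of squared deviations about the known mean: SS = (0.4−6)² + (6.5−6)² + (3−6)² + (5.5−6)² + (3.3−6)² = 48.15.
The Normal likelihood contributes (σ²)^(−n/2) exp(−SS/(2σ²)), so the posterior is Inverse-Gamma(α + n/2, β + SS/2) = Inverse-Gamma(9.5, 26.075).
The mode of Inverse-Gamma(a, b) is b/(a+1) = 26.075/10.5 ≈ 2.4833.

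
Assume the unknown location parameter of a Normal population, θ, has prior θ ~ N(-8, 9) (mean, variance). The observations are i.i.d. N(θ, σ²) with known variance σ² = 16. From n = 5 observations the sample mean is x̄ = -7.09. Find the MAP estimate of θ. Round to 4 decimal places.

θ̂_MAP = -7.3287

n = 5, x̄ = -7.09.
For a Normal prior and Normal likelihood with known variance, the posterior is Normal; its mode equals its mean, the precision-weighted average.
Prior precision 1/σ₀² = 1/9; data precision n/σ² = 5/16 = 0.3125.
θ̂ = ((1/9)·(-8) + 0.3125·(-7.09)) / (1/9 + 0.3125) = (-8941/2880)/(61/144) = -8941/1220 ≈ -7.3287.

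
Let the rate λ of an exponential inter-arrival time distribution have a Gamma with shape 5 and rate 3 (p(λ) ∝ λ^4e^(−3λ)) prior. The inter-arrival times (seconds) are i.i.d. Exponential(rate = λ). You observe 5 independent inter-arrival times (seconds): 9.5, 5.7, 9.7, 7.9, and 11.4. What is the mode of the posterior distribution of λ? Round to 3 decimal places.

The Exponential(rate=λ) likelihood is ∝ λ^n e^(−λΣtᵢ). Here n = 5 and Σtᵢ = 9.5 + 5.7 + 9.7 + 7.9 + 11.4 = 44.2.
Posterior ∝ λ^4e^(−3λ) · λ^5e^(−44.2λ) = λ^9e^(−47.2λ), i.e. Gamma(10, 47.2).
Mode = (a−1)/b = 9/47.2 ≈ 0.191.

λ̂_MAP = 0.191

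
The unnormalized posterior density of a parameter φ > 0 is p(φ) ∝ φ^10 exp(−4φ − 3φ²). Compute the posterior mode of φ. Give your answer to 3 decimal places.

ℓ'(φ) = 10/φ − 4 − 6φ. Setting this to zero and multiplying by φ: 6φ² + 4φ − 10 = 0.
φ = (−4 + √(4² + 4·6·10)) / (2·6) = (−4 + √256) / 12 = (−4 + 16)/12 = 1.
ℓ''(φ) = −10/φ² − 6 < 0, confirming a maximum.

φ̂_MAP = 1.000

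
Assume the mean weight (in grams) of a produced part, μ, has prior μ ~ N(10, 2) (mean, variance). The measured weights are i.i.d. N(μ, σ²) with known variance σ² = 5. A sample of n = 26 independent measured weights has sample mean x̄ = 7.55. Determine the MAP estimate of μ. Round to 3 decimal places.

μ̂_MAP = 7.765

n = 26, x̄ = 7.55.
For a Normal prior and Normal likelihood with known variance, the posterior is Normal; its mode equals its mean, the precision-weighted average.
Prior precision 1/σ₀² = 1/2 = 0.5; data precision n/σ² = 26/5 = 5.2.
μ̂ = (0.5·10 + 5.2·7.55) / (0.5 + 5.2) = 44.26/5.7 = 2213/285 ≈ 7.765.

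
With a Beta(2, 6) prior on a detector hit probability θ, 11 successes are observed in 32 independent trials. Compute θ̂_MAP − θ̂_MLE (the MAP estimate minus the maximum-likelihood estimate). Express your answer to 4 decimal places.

MAP − MLE = -0.0280

Posterior is Beta(13, 27); MAP = (13−1)/(40−2) = 12/38 ≈ 0.31579.
MLE ignores the prior: θ̂_MLE = k/n = 11/32 ≈ 0.34375.
Difference = 12/38 − 11/32 = -17/608 ≈ -0.0280.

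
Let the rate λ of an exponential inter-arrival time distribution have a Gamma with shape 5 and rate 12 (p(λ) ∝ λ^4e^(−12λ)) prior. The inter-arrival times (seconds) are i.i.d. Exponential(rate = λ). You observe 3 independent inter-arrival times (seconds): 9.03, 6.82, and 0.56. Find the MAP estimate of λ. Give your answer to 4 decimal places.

λ̂_MAP = 0.2464

The Exponential(rate=λ) likelihood is ∝ λ^n e^(−λΣtᵢ). Here n = 3 and Σtᵢ = 9.03 + 6.82 + 0.56 = 16.41.
Posterior ∝ λ^4e^(−12λ) · λ^3e^(−16.41λ) = λ^7e^(−28.41λ), i.e. Gamma(8, 28.41).
Mode = (a−1)/b = 7/28.41 ≈ 0.2464.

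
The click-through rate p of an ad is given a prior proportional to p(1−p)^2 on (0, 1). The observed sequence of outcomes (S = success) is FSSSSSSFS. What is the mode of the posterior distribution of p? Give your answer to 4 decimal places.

The prior density ∝ p(1−p)^2 is the kernel of Beta(2, 3).
Data: 7 successes in 9 trials (from the sequence). The binomial likelihood contributes p^7(1−p)^2, so the posterior is Beta(2+7, 3+2) = Beta(9, 5).
For Beta(a, b) with a, b > 1 the mode is (a−1)/(a+b−2) = 8/12 ≈ 0.6667.

p̂_MAP = 0.6667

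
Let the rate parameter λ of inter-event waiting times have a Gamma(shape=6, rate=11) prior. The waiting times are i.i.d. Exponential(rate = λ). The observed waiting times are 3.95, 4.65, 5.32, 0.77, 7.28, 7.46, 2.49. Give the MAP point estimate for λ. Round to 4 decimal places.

The Exponential(rate=λ) likelihood is ∝ λ^n e^(−λΣtᵢ). Here n = 7 and Σtᵢ = 3.95 + 4.65 + 5.32 + 0.77 + 7.28 + 7.46 + 2.49 = 31.92.
Posterior ∝ λ^5e^(−11λ) · λ^7e^(−31.92λ) = λ^12e^(−42.92λ), i.e. Gamma(13, 42.92).
Mode = (a−1)/b = 12/42.92 ≈ 0.2796.

λ̂_MAP = 0.2796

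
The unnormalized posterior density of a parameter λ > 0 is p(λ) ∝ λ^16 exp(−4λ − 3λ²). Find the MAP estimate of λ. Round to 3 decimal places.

ℓ'(λ) = 16/λ − 4 − 6λ. Setting this to zero and multiplying by λ: 6λ² + 4λ − 16 = 0.
λ = (−4 + √(4² + 4·6·16)) / (2·6) = (−4 + √400) / 12 = (−4 + 20)/12 = 4/3.
ℓ''(λ) = −16/λ² − 6 < 0, confirming a maximum.

λ̂_MAP = 1.333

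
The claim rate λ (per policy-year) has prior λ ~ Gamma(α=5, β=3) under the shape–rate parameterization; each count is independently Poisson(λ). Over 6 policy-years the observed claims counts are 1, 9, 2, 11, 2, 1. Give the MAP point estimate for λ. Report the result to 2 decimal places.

Σxᵢ = 1+9+2+11+2+1 = 26, with n = 6.
Posterior ∝ λ^4e^(−3λ) · λ^26e^(−6λ) = λ^30e^(−9λ), i.e. Gamma(shape=31, rate=9).
The mode of a Gamma(a, b) with a ≥ 1 (shape–rate) is (a−1)/b = 30/9 ≈ 3.33.

λ̂_MAP = 3.33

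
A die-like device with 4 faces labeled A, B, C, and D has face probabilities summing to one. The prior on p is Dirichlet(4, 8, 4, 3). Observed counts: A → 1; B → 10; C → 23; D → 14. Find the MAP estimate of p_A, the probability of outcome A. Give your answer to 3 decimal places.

The posterior is Dirichlet(αᵢ + nᵢ) = Dirichlet(5, 18, 27, 17).
For a Dirichlet(a₁,…,a_K) with all aᵢ > 1, the mode has j-th component (aⱼ − 1)/(Σaᵢ − K).
Here Σaᵢ = 67 and K = 4, so p_A = (5 − 1)/(67 − 4) = 4/63 ≈ 0.063.

MAP estimate of p_A = 0.063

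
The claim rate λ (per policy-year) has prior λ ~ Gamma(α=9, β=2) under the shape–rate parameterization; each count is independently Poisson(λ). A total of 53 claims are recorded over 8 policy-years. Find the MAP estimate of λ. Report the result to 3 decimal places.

λ̂_MAP = 6.100

Σxᵢ = 53, n = 8.
Posterior ∝ λ^8e^(−2λ) · λ^53e^(−8λ) = λ^61e^(−10λ), i.e. Gamma(shape=62, rate=10).
The mode of a Gamma(a, b) with a ≥ 1 (shape–rate) is (a−1)/b = 61/10 ≈ 6.100.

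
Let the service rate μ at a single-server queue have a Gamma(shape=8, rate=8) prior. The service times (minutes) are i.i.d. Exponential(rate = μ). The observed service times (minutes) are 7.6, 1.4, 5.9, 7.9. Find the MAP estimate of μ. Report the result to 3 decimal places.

The Exponential(rate=μ) likelihood is ∝ μ^n e^(−μΣtᵢ). Here n = 4 and Σtᵢ = 7.6 + 1.4 + 5.9 + 7.9 = 22.8.
Posterior ∝ μ^7e^(−8μ) · μ^4e^(−22.8μ) = μ^11e^(−30.8μ), i.e. Gamma(12, 30.8).
Mode = (a−1)/b = 11/30.8 ≈ 0.357.

μ̂_MAP = 0.357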